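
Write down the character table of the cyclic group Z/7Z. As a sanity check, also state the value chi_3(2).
Character table of Z/7Z (irreps indexed chi_0,...,chi_6 with chi_k(m) = zeta_7^(k*m), zeta_7 = exp(2*pi*i/7)):
  irrep \ class  {0} (size 1)  {1} (size 1)    {2} (size 1)    {3} (size 1)    {4} (size 1)    {5} (size 1)    {6} (size 1)  
  chi_0          1             1               1               1               1               1               1             
  chi_1          1             exp(2*I*pi/7)   exp(4*I*pi/7)   exp(6*I*pi/7)   exp(-6*I*pi/7)  exp(-4*I*pi/7)  exp(-2*I*pi/7)
  chi_2          1             exp(4*I*pi/7)   exp(-6*I*pi/7)  exp(-2*I*pi/7)  exp(2*I*pi/7)   exp(6*I*pi/7)   exp(-4*I*pi/7)
  chi_3          1             exp(6*I*pi/7)   exp(-2*I*pi/7)  exp(4*I*pi/7)   exp(-4*I*pi/7)  exp(2*I*pi/7)   exp(-6*I*pi/7)
  chi_4          1             exp(-6*I*pi/7)  exp(2*I*pi/7)   exp(-4*I*pi/7)  exp(4*I*pi/7)   exp(-2*I*pi/7)  exp(6*I*pi/7) 
  chi_5          1             exp(-4*I*pi/7)  exp(6*I*pi/7)   exp(2*I*pi/7)   exp(-2*I*pi/7)  exp(-6*I*pi/7)  exp(4*I*pi/7) 
  chi_6          1             exp(-2*I*pi/7)  exp(-4*I*pi/7)  exp(-6*I*pi/7)  exp(6*I*pi/7)   exp(4*I*pi/7)   exp(2*I*pi/7) 

Spot check: chi_3(2) = zeta_7^(3*2) = zeta_7^6 = exp(-2*I*pi/7).

Proof sketch: Z/7Z is abelian, so all 7 irreducible complex representations are 1-dimensional. They are given by chi_k(m) = zeta_7^(k*m) for k = 0,...,6. Row orthogonality: sum_m chi_k(m) conj(chi_l(m)) = 7 * [k = l].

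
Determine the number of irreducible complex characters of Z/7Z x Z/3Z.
21

Solution. The number of irreducible complex representations of a finite group equals its number of conjugacy classes. Z/7Z x Z/3Z is abelian of order 21, so every element is its own conjugacy class: 21 classes, so Z/7Z x Z/3Z (order 21) has exactly 21 irreducible complex representations.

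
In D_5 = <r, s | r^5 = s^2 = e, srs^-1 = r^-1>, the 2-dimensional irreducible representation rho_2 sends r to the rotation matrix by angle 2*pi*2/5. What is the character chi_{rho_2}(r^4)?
chi_{rho_2}(r^4) = 2*cos(2*pi*2*4/5) = -sqrt(5)/2 - 1/2

Solution. rho_2(r^4) is rotation by angle 2*pi*2*4/5, whose trace is 2*cos(2*pi*2*4/5) = -sqrt(5)/2 - 1/2.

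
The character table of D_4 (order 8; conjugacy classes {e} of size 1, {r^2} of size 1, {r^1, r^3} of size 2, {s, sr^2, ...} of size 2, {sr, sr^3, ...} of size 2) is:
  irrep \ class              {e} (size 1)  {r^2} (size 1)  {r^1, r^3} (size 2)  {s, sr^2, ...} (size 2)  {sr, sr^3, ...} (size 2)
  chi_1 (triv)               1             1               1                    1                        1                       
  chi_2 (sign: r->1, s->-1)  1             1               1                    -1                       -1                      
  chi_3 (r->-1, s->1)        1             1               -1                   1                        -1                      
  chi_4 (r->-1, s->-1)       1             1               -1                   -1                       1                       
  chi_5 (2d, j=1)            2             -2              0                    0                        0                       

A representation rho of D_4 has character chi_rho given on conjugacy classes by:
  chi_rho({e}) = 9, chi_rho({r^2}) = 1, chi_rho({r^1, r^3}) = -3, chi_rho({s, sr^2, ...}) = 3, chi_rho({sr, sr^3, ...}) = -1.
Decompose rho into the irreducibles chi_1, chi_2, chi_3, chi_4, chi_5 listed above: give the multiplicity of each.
Multiplicities: chi_1: 1, chi_2: 0, chi_3: 3, chi_4: 1, chi_5: 2.

Working: Use <chi_rho, chi> = (1/|G|) sum_C |C| * chi_rho(C) * conj(chi(C)) with |G| = 8 for each irreducible chi in the table:
  <chi_rho, chi_1> = (1/8)[1*(9)*conj(1) + 1*(1)*conj(1) + 2*(-3)*conj(1) + 2*(3)*conj(1) + 2*(-1)*conj(1)]
      = (1/8)[(9) + (1) + (-6) + (6) + (-2)] = 8/8 = 1
  <chi_rho, chi_2> = (1/8)[1*(9)*conj(1) + 1*(1)*conj(1) + 2*(-3)*conj(1) + 2*(3)*conj(-1) + 2*(-1)*conj(-1)]
      = (1/8)[(9) + (1) + (-6) + (-6) + (2)] = 0/8 = 0
  <chi_rho, chi_3> = (1/8)[1*(9)*conj(1) + 1*(1)*conj(1) + 2*(-3)*conj(-1) + 2*(3)*conj(1) + 2*(-1)*conj(-1)]
      = (1/8)[(9) + (1) + (6) + (6) + (2)] = 24/8 = 3
  <chi_rho, chi_4> = (1/8)[1*(9)*conj(1) + 1*(1)*conj(1) + 2*(-3)*conj(-1) + 2*(3)*conj(-1) + 2*(-1)*conj(1)]
      = (1/8)[(9) + (1) + (6) + (-6) + (-2)] = 8/8 = 1
  <chi_rho, chi_5> = (1/8)[1*(9)*conj(2) + 1*(1)*conj(-2) + 2*(-3)*conj(0) + 2*(3)*conj(0) + 2*(-1)*conj(0)]
      = (1/8)[(18) + (-2) + (0) + (0) + (0)] = 16/8 = 2
Dimension check: dim(rho) = sum (mult * dim) = 1*1 + 0*1 + 3*1 + 1*1 + 2*2 = 9 = chi_rho(e) = 9.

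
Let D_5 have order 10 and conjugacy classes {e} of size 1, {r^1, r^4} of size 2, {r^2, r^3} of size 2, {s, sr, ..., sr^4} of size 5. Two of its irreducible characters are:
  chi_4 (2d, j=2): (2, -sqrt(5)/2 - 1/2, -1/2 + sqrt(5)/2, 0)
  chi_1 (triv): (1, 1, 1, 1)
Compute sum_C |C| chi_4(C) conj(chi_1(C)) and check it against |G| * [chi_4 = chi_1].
Sum = 0; so <chi_4, chi_1> = 0 (distinct irreducibles are orthogonal).

Compute term by term over conjugacy classes (|C| * chi_4(C) * conj(chi_1(C))):
  1*(2)*conj(1) + 2*(-sqrt(5)/2 - 1/2)*conj(1) + 2*(-1/2 + sqrt(5)/2)*conj(1) + 5*(0)*conj(1)
  = (2) + (-sqrt(5) - 1) + (-1 + sqrt(5)) + (0)
  = 0.
Dividing by |G| = 10 gives 0/10 = 0, matching the row-orthogonality relation <chi_4, chi_1> = [chi_4 = chi_1].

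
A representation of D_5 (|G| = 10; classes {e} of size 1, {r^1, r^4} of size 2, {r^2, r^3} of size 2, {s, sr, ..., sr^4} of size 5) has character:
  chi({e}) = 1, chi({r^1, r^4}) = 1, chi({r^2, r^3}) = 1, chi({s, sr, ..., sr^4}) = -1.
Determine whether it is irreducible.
Irreducible: <chi, chi> = 1.

Why: <chi, chi> = (1/|G|) sum_C |C| * |chi(C)|^2 = (1/10)[1*|1|^2 + 2*|1|^2 + 2*|1|^2 + 5*|-1|^2]
  = (1/10)[(1) + (2) + (2) + (5)] = 10/10 = 1.
A character is irreducible iff <chi, chi> = 1, so this representation is irreducible.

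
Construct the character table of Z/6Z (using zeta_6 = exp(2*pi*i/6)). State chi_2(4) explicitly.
Character table of Z/6Z (irreps indexed chi_0,...,chi_5 with chi_k(m) = zeta_6^(k*m), zeta_6 = exp(2*pi*i/6)):
  irrep \ class  {0} (size 1)  {1} (size 1)    {2} (size 1)    {3} (size 1)  {4} (size 1)    {5} (size 1)  
  chi_0          1             1               1               1             1               1             
  chi_1          1             exp(I*pi/3)     exp(2*I*pi/3)   -1            exp(-2*I*pi/3)  exp(-I*pi/3)  
  chi_2          1             exp(2*I*pi/3)   exp(-2*I*pi/3)  1             exp(2*I*pi/3)   exp(-2*I*pi/3)
  chi_3          1             -1              1               -1            1               -1            
  chi_4          1             exp(-2*I*pi/3)  exp(2*I*pi/3)   1             exp(-2*I*pi/3)  exp(2*I*pi/3) 
  chi_5          1             exp(-I*pi/3)    exp(-2*I*pi/3)  -1            exp(2*I*pi/3)   exp(I*pi/3)   

Spot check: chi_2(4) = zeta_6^(2*4) = zeta_6^8 = exp(2*I*pi/3).

Reasoning: Z/6Z is abelian, so all 6 irreducible complex representations are 1-dimensional. They are given by chi_k(m) = zeta_6^(k*m) for k = 0,...,5. Row orthogonality: sum_m chi_k(m) conj(chi_l(m)) = 6 * [k = l].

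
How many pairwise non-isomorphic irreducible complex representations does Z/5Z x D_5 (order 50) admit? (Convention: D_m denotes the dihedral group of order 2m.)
20

Derivation: The number of irreducible complex representations of a finite group equals its number of conjugacy classes. For a direct product, #classes(G x H) = #classes(G) * #classes(H). Z/5Z has 5 classes (abelian), D_5 has 4 classes, so 5 * 4 = 20, so Z/5Z x D_5 (order 50) has exactly 20 irreducible complex representations.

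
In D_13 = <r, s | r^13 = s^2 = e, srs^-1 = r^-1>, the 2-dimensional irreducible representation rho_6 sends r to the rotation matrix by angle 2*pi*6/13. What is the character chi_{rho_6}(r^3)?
chi_{rho_6}(r^3) = 2*cos(2*pi*6*3/13) = -2*cos(3*pi/13)

Explanation: rho_6(r^3) is rotation by angle 2*pi*6*3/13, whose trace is 2*cos(2*pi*6*3/13) = -2*cos(3*pi/13).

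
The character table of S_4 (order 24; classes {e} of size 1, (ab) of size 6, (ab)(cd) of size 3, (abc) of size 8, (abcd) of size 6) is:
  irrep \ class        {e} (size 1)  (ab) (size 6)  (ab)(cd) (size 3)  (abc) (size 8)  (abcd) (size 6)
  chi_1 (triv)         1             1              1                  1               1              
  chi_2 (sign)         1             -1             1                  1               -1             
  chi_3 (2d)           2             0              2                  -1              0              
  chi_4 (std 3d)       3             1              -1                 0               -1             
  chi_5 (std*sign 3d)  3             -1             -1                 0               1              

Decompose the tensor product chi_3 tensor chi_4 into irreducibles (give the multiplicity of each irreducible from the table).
chi_3 tensor chi_4 = chi_4 + chi_5 (all other irreducibles have multiplicity 0).

Argument: The character of a tensor product is the pointwise product (chi_3 * chi_4)(C) = chi_3(C) * chi_4(C):
  {e}: (2)*(3), (ab): (0)*(1), (ab)(cd): (2)*(-1), (abc): (-1)*(0), (abcd): (0)*(-1)
so (chi_3 * chi_4) takes values
  {e} -> 6, (ab) -> 0, (ab)(cd) -> -2, (abc) -> 0, (abcd) -> 0.
Now take the inner product of this character with each irreducible chi from the table, <chi_3*chi_4, chi> = (1/24) sum_C |C| (chi_3*chi_4)(C) conj(chi(C)):
  <chi_3*chi_4, chi_1> = (1/24)[1*(6)*conj(1) + 6*(0)*conj(1) + 3*(-2)*conj(1) + 8*(0)*conj(1) + 6*(0)*conj(1)]
      = (1/24)[(6) + (0) + (-6) + (0) + (0)] = 0/24 = 0
  <chi_3*chi_4, chi_2> = (1/24)[1*(6)*conj(1) + 6*(0)*conj(-1) + 3*(-2)*conj(1) + 8*(0)*conj(1) + 6*(0)*conj(-1)]
      = (1/24)[(6) + (0) + (-6) + (0) + (0)] = 0/24 = 0
  <chi_3*chi_4, chi_3> = (1/24)[1*(6)*conj(2) + 6*(0)*conj(0) + 3*(-2)*conj(2) + 8*(0)*conj(-1) + 6*(0)*conj(0)]
      = (1/24)[(12) + (0) + (-12) + (0) + (0)] = 0/24 = 0
  <chi_3*chi_4, chi_4> = (1/24)[1*(6)*conj(3) + 6*(0)*conj(1) + 3*(-2)*conj(-1) + 8*(0)*conj(0) + 6*(0)*conj(-1)]
      = (1/24)[(18) + (0) + (6) + (0) + (0)] = 24/24 = 1
  <chi_3*chi_4, chi_5> = (1/24)[1*(6)*conj(3) + 6*(0)*conj(-1) + 3*(-2)*conj(-1) + 8*(0)*conj(0) + 6*(0)*conj(1)]
      = (1/24)[(18) + (0) + (6) + (0) + (0)] = 24/24 = 1
Hence the multiplicities are chi_4: 1, chi_5: 1. Dimension check: dim(chi_3)*dim(chi_4) = 2*3 = 6 and sum (mult * dim) = 1*3 + 1*3 = 6.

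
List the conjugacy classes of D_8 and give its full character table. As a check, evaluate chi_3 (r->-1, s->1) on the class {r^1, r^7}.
Conjugacy classes: {e} of size 1, {r^4} of size 1, {r^1, r^7} of size 2, {r^2, r^6} of size 2, {r^3, r^5} of size 2, {s, sr^2, ...} of size 4, {sr, sr^3, ...} of size 4.
Character table:
  irrep \ class              {e} (size 1)  {r^4} (size 1)  {r^1, r^7} (size 2)  {r^2, r^6} (size 2)  {r^3, r^5} (size 2)  {s, sr^2, ...} (size 4)  {sr, sr^3, ...} (size 4)
  chi_1 (triv)               1             1               1                    1                    1                    1                        1                       
  chi_2 (sign: r->1, s->-1)  1             1               1                    1                    1                    -1                       -1                      
  chi_3 (r->-1, s->1)        1             1               -1                   1                    -1                   1                        -1                      
  chi_4 (r->-1, s->-1)       1             1               -1                   1                    -1                   -1                       1                       
  chi_5 (2d, j=1)            2             -2              sqrt(2)              0                    -sqrt(2)             0                        0                       
  chi_6 (2d, j=2)            2             2               0                    -2                   0                    0                        0                       
  chi_7 (2d, j=3)            2             -2              -sqrt(2)             0                    sqrt(2)              0                        0                       

Spot check: chi_3 (r->-1, s->1) on {r^1, r^7} = -1.

Argument: D_8 has order 2*8 = 16 with 7 conjugacy classes, hence 7 irreducibles. Sum of squared dims 1 + 1 + 1 + 1 + 4 + 4 + 4 = 16 = |G|. Linear characters come from the abelianisation; the 2-dimensional irreps have character r^k -> 2*cos(2*pi*j*k/8), reflections -> 0.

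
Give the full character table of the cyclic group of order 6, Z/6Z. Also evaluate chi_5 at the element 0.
Character table of Z/6Z (irreps indexed chi_0,...,chi_5 with chi_k(m) = zeta_6^(k*m), zeta_6 = exp(2*pi*i/6)):
  irrep \ class  {0} (size 1)  {1} (size 1)    {2} (size 1)    {3} (size 1)  {4} (size 1)    {5} (size 1)  
  chi_0          1             1               1               1             1               1             
  chi_1          1             exp(I*pi/3)     exp(2*I*pi/3)   -1            exp(-2*I*pi/3)  exp(-I*pi/3)  
  chi_2          1             exp(2*I*pi/3)   exp(-2*I*pi/3)  1             exp(2*I*pi/3)   exp(-2*I*pi/3)
  chi_3          1             -1              1               -1            1               -1            
  chi_4          1             exp(-2*I*pi/3)  exp(2*I*pi/3)   1             exp(-2*I*pi/3)  exp(2*I*pi/3) 
  chi_5          1             exp(-I*pi/3)    exp(-2*I*pi/3)  -1            exp(2*I*pi/3)   exp(I*pi/3)   

Spot check: chi_5(0) = zeta_6^(5*0) = zeta_6^0 = 1.

Derivation: Z/6Z is abelian, so all 6 irreducible complex representations are 1-dimensional. They are given by chi_k(m) = zeta_6^(k*m) for k = 0,...,5. Row orthogonality: sum_m chi_k(m) conj(chi_l(m)) = 6 * [k = l].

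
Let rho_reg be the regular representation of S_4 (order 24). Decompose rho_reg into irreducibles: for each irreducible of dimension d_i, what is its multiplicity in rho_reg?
Each irreducible V_i of dimension d_i appears with multiplicity d_i, i.e. rho_reg = (direct sum over all irreducibles V_i) d_i V_i. The irreducible dimensions for S_4 are 1, 1, 2, 3, 3: 2 irreducibles of dimension 1, each with multiplicity 1; 1 irreducible of dimension 2, with multiplicity 2; 2 irreducibles of dimension 3, each with multiplicity 3. Total dimension 2*1*1 + 1*2*2 + 2*3*3 = 24 = |G|.

Solution. General theorem: in the regular representation of a finite group G, each irreducible appears with multiplicity equal to its dimension. Check: dim(rho_reg) = sum d_i^2 = 1 + 1 + 4 + 9 + 9 = 24 = |G|.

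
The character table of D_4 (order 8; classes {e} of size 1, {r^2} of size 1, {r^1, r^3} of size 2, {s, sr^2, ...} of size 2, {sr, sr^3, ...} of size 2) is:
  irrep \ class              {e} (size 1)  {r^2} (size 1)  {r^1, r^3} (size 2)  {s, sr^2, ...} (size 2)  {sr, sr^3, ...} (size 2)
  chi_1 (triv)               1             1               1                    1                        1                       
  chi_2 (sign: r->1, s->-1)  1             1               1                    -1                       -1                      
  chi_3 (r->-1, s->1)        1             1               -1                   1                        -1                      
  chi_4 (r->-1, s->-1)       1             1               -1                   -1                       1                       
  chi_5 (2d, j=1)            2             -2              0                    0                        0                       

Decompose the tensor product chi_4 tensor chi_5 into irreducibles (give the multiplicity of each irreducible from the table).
chi_4 tensor chi_5 = chi_5 (all other irreducibles have multiplicity 0).

The character of a tensor product is the pointwise product (chi_4 * chi_5)(C) = chi_4(C) * chi_5(C):
  {e}: (1)*(2), {r^2}: (1)*(-2), {r^1, r^3}: (-1)*(0), {s, sr^2, ...}: (-1)*(0), {sr, sr^3, ...}: (1)*(0)
so (chi_4 * chi_5) takes values
  {e} -> 2, {r^2} -> -2, {r^1, r^3} -> 0, {s, sr^2, ...} -> 0, {sr, sr^3, ...} -> 0.
Now take the inner product of this character with each irreducible chi from the table, <chi_4*chi_5, chi> = (1/8) sum_C |C| (chi_4*chi_5)(C) conj(chi(C)):
  <chi_4*chi_5, chi_1> = (1/8)[1*(2)*conj(1) + 1*(-2)*conj(1) + 2*(0)*conj(1) + 2*(0)*conj(1) + 2*(0)*conj(1)]
      = (1/8)[(2) + (-2) + (0) + (0) + (0)] = 0/8 = 0
  <chi_4*chi_5, chi_2> = (1/8)[1*(2)*conj(1) + 1*(-2)*conj(1) + 2*(0)*conj(1) + 2*(0)*conj(-1) + 2*(0)*conj(-1)]
      = (1/8)[(2) + (-2) + (0) + (0) + (0)] = 0/8 = 0
  <chi_4*chi_5, chi_3> = (1/8)[1*(2)*conj(1) + 1*(-2)*conj(1) + 2*(0)*conj(-1) + 2*(0)*conj(1) + 2*(0)*conj(-1)]
      = (1/8)[(2) + (-2) + (0) + (0) + (0)] = 0/8 = 0
  <chi_4*chi_5, chi_4> = (1/8)[1*(2)*conj(1) + 1*(-2)*conj(1) + 2*(0)*conj(-1) + 2*(0)*conj(-1) + 2*(0)*conj(1)]
      = (1/8)[(2) + (-2) + (0) + (0) + (0)] = 0/8 = 0
  <chi_4*chi_5, chi_5> = (1/8)[1*(2)*conj(2) + 1*(-2)*conj(-2) + 2*(0)*conj(0) + 2*(0)*conj(0) + 2*(0)*conj(0)]
      = (1/8)[(4) + (4) + (0) + (0) + (0)] = 8/8 = 1
Hence the multiplicities are chi_5: 1. Dimension check: dim(chi_4)*dim(chi_5) = 1*2 = 2 and sum (mult * dim) = 1*2 = 2.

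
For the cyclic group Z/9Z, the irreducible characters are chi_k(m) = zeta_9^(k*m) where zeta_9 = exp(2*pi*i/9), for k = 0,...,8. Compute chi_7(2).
chi_7(2) = zeta_9^14 = exp(-8*I*pi/9)

Working: chi_7(2) = zeta_9^(7*2) = zeta_9^14. Since zeta_9^9 = 1, this equals zeta_9^5 = exp(2*pi*i*5/9) = exp(-8*I*pi/9).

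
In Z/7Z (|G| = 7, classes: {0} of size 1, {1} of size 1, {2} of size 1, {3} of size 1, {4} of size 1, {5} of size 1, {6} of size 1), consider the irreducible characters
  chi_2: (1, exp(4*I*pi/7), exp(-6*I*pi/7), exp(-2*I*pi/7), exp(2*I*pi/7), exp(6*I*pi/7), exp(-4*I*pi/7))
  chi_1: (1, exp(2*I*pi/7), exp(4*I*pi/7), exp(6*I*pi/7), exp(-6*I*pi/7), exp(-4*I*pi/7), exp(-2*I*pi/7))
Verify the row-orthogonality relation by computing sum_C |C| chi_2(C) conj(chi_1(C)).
Sum = 0; so <chi_2, chi_1> = 0 (distinct irreducibles are orthogonal).

Argument: Compute term by term over conjugacy classes (|C| * chi_2(C) * conj(chi_1(C))):
  1*(1)*conj(1) + 1*(exp(4*I*pi/7))*conj(exp(2*I*pi/7)) + 1*(exp(-6*I*pi/7))*conj(exp(4*I*pi/7)) + 1*(exp(-2*I*pi/7))*conj(exp(6*I*pi/7)) + 1*(exp(2*I*pi/7))*conj(exp(-6*I*pi/7)) + 1*(exp(6*I*pi/7))*conj(exp(-4*I*pi/7)) + 1*(exp(-4*I*pi/7))*conj(exp(-2*I*pi/7))
  = (1) + (exp(2*I*pi/7)) + (exp(4*I*pi/7)) + (exp(6*I*pi/7)) + (exp(-6*I*pi/7)) + (exp(-4*I*pi/7)) + (exp(-2*I*pi/7))
  = 0.
(Exp terms are combined using exp(i*s)*conj(exp(i*t)) = exp(i*(s-t)), and sums of them are collapsed using the identity that for every m > 1 the m distinct m-th roots of unity sum to 0, e.g. 1 + exp(2*I*pi/3) + exp(-2*I*pi/3) = 0.)
Dividing by |G| = 7 gives 0/7 = 0, matching the row-orthogonality relation <chi_2, chi_1> = [chi_2 = chi_1].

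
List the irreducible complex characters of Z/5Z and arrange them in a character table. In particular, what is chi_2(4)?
Character table of Z/5Z (irreps indexed chi_0,...,chi_4 with chi_k(m) = zeta_5^(k*m), zeta_5 = exp(2*pi*i/5)):
  irrep \ class  {0} (size 1)  {1} (size 1)    {2} (size 1)    {3} (size 1)    {4} (size 1)  
  chi_0          1             1               1               1               1             
  chi_1          1             exp(2*I*pi/5)   exp(4*I*pi/5)   exp(-4*I*pi/5)  exp(-2*I*pi/5)
  chi_2          1             exp(4*I*pi/5)   exp(-2*I*pi/5)  exp(2*I*pi/5)   exp(-4*I*pi/5)
  chi_3          1             exp(-4*I*pi/5)  exp(2*I*pi/5)   exp(-2*I*pi/5)  exp(4*I*pi/5) 
  chi_4          1             exp(-2*I*pi/5)  exp(-4*I*pi/5)  exp(4*I*pi/5)   exp(2*I*pi/5) 

Spot check: chi_2(4) = zeta_5^(2*4) = zeta_5^8 = exp(-4*I*pi/5).

Working: Z/5Z is abelian, so all 5 irreducible complex representations are 1-dimensional. They are given by chi_k(m) = zeta_5^(k*m) for k = 0,...,4. Row orthogonality: sum_m chi_k(m) conj(chi_l(m)) = 5 * [k = l].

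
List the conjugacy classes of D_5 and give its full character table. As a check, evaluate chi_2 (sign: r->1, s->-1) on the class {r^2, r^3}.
Conjugacy classes: {e} of size 1, {r^1, r^4} of size 2, {r^2, r^3} of size 2, {s, sr, ..., sr^4} of size 5.
Character table:
  irrep \ class              {e} (size 1)  {r^1, r^4} (size 2)  {r^2, r^3} (size 2)  {s, sr, ..., sr^4} (size 5)
  chi_1 (triv)               1             1                    1                    1                          
  chi_2 (sign: r->1, s->-1)  1             1                    1                    -1                         
  chi_3 (2d, j=1)            2             -1/2 + sqrt(5)/2     -sqrt(5)/2 - 1/2     0                          
  chi_4 (2d, j=2)            2             -sqrt(5)/2 - 1/2     -1/2 + sqrt(5)/2     0                          

Spot check: chi_2 (sign: r->1, s->-1) on {r^2, r^3} = 1.

Reasoning: D_5 has order 2*5 = 10 with 4 conjugacy classes, hence 4 irreducibles. Sum of squared dims 1 + 1 + 4 + 4 = 10 = |G|. Linear characters come from the abelianisation; the 2-dimensional irreps have character r^k -> 2*cos(2*pi*j*k/5), reflections -> 0.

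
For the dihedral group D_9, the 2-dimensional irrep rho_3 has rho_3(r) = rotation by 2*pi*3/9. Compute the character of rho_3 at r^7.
chi_{rho_3}(r^7) = 2*cos(2*pi*3*7/9) = -1

Reasoning: rho_3(r^7) is rotation by angle 2*pi*3*7/9, whose trace is 2*cos(2*pi*3*7/9) = -1.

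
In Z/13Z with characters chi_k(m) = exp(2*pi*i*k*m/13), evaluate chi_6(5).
chi_6(5) = zeta_13^30 = exp(8*I*pi/13)

Derivation: chi_6(5) = zeta_13^(6*5) = zeta_13^30. Since zeta_13^13 = 1, this equals zeta_13^4 = exp(2*pi*i*4/13) = exp(8*I*pi/13).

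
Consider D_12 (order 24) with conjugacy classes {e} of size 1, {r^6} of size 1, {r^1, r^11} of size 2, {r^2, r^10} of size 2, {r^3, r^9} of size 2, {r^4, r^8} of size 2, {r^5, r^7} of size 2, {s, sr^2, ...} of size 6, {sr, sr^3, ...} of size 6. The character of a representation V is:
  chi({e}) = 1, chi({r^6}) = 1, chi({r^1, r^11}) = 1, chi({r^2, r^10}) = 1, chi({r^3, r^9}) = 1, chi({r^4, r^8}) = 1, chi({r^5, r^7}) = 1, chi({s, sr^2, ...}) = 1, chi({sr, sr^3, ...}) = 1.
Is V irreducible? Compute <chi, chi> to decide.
Irreducible: <chi, chi> = 1.

Explanation: <chi, chi> = (1/|G|) sum_C |C| * |chi(C)|^2 = (1/24)[1*|1|^2 + 1*|1|^2 + 2*|1|^2 + 2*|1|^2 + 2*|1|^2 + 2*|1|^2 + 2*|1|^2 + 6*|1|^2 + 6*|1|^2]
  = (1/24)[(1) + (1) + (2) + (2) + (2) + (2) + (2) + (6) + (6)] = 24/24 = 1.
A character is irreducible iff <chi, chi> = 1, so this representation is irreducible.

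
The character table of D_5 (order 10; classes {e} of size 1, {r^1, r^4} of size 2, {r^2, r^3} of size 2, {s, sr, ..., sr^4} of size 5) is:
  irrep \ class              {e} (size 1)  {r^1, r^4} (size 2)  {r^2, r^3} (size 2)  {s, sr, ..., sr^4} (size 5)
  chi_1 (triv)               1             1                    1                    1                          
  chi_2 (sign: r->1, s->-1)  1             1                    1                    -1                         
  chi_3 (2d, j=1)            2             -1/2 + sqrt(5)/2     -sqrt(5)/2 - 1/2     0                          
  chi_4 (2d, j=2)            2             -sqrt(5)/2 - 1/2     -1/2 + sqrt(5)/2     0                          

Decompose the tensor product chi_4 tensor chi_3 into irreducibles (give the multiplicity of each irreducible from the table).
chi_4 tensor chi_3 = chi_3 + chi_4 (all other irreducibles have multiplicity 0).

Justification: The character of a tensor product is the pointwise product (chi_4 * chi_3)(C) = chi_4(C) * chi_3(C):
  {e}: (2)*(2), {r^1, r^4}: (-sqrt(5)/2 - 1/2)*(-1/2 + sqrt(5)/2), {r^2, r^3}: (-1/2 + sqrt(5)/2)*(-sqrt(5)/2 - 1/2), {s, sr, ..., sr^4}: (0)*(0)
so (chi_4 * chi_3) takes values
  {e} -> 4, {r^1, r^4} -> -1, {r^2, r^3} -> -1, {s, sr, ..., sr^4} -> 0.
Now take the inner product of this character with each irreducible chi from the table, <chi_4*chi_3, chi> = (1/10) sum_C |C| (chi_4*chi_3)(C) conj(chi(C)):
  <chi_4*chi_3, chi_1> = (1/10)[1*(4)*conj(1) + 2*(-1)*conj(1) + 2*(-1)*conj(1) + 5*(0)*conj(1)]
      = (1/10)[(4) + (-2) + (-2) + (0)] = 0/10 = 0
  <chi_4*chi_3, chi_2> = (1/10)[1*(4)*conj(1) + 2*(-1)*conj(1) + 2*(-1)*conj(1) + 5*(0)*conj(-1)]
      = (1/10)[(4) + (-2) + (-2) + (0)] = 0/10 = 0
  <chi_4*chi_3, chi_3> = (1/10)[1*(4)*conj(2) + 2*(-1)*conj(-1/2 + sqrt(5)/2) + 2*(-1)*conj(-sqrt(5)/2 - 1/2) + 5*(0)*conj(0)]
      = (1/10)[(8) + (1 - sqrt(5)) + (1 + sqrt(5)) + (0)] = 10/10 = 1
  <chi_4*chi_3, chi_4> = (1/10)[1*(4)*conj(2) + 2*(-1)*conj(-sqrt(5)/2 - 1/2) + 2*(-1)*conj(-1/2 + sqrt(5)/2) + 5*(0)*conj(0)]
      = (1/10)[(8) + (1 + sqrt(5)) + (1 - sqrt(5)) + (0)] = 10/10 = 1
Hence the multiplicities are chi_3: 1, chi_4: 1. Dimension check: dim(chi_4)*dim(chi_3) = 2*2 = 4 and sum (mult * dim) = 1*2 + 1*2 = 4.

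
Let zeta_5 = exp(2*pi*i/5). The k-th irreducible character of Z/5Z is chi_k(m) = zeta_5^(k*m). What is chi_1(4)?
chi_1(4) = zeta_5^4 = exp(-2*I*pi/5)

Details: chi_1(4) = zeta_5^(1*4) = zeta_5^4. Since zeta_5^5 = 1, this equals zeta_5^4 = exp(2*pi*i*4/5) = exp(-2*I*pi/5).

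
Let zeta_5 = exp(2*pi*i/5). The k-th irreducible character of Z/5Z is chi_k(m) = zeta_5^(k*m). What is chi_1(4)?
chi_1(4) = zeta_5^4 = exp(-2*I*pi/5)

Working: chi_1(4) = zeta_5^(1*4) = zeta_5^4. Since zeta_5^5 = 1, this equals zeta_5^4 = exp(2*pi*i*4/5) = exp(-2*I*pi/5).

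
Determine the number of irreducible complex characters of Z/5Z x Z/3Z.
15

The number of irreducible complex representations of a finite group equals its number of conjugacy classes. Z/5Z x Z/3Z is abelian of order 15, so every element is its own conjugacy class: 15 classes, so Z/5Z x Z/3Z (order 15) has exactly 15 irreducible complex representations.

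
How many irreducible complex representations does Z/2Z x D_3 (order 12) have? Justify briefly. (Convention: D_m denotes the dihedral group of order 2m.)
6

Proof sketch: The number of irreducible complex representations of a finite group equals its number of conjugacy classes. For a direct product, #classes(G x H) = #classes(G) * #classes(H). Z/2Z has 2 classes (abelian), D_3 has 3 classes, so 2 * 3 = 6, so Z/2Z x D_3 (order 12) has exactly 6 irreducible complex representations.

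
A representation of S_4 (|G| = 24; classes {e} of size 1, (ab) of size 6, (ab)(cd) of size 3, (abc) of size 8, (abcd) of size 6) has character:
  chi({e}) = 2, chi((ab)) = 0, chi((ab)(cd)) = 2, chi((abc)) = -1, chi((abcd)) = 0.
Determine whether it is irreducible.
Irreducible: <chi, chi> = 1.

Derivation: <chi, chi> = (1/|G|) sum_C |C| * |chi(C)|^2 = (1/24)[1*|2|^2 + 6*|0|^2 + 3*|2|^2 + 8*|-1|^2 + 6*|0|^2]
  = (1/24)[(4) + (0) + (12) + (8) + (0)] = 24/24 = 1.
A character is irreducible iff <chi, chi> = 1, so this representation is irreducible.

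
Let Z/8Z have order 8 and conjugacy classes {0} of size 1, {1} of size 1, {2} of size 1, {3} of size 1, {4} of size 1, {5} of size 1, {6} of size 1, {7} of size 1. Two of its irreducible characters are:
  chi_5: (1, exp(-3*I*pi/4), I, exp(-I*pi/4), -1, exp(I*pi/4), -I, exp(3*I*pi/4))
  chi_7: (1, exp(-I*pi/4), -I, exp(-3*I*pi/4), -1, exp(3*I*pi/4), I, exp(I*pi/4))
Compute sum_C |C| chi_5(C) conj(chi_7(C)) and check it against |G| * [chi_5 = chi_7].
Sum = 0; so <chi_5, chi_7> = 0 (distinct irreducibles are orthogonal).

Justification: Compute term by term over conjugacy classes (|C| * chi_5(C) * conj(chi_7(C))):
  1*(1)*conj(1) + 1*(exp(-3*I*pi/4))*conj(exp(-I*pi/4)) + 1*(I)*conj(-I) + 1*(exp(-I*pi/4))*conj(exp(-3*I*pi/4)) + 1*(-1)*conj(-1) + 1*(exp(I*pi/4))*conj(exp(3*I*pi/4)) + 1*(-I)*conj(I) + 1*(exp(3*I*pi/4))*conj(exp(I*pi/4))
  = (1) + (-I) + (-1) + (I) + (1) + (-I) + (-1) + (I)
  = 0.
(Exp terms are combined using exp(i*s)*conj(exp(i*t)) = exp(i*(s-t)), and sums of them are collapsed using the identity that for every m > 1 the m distinct m-th roots of unity sum to 0, e.g. 1 + exp(2*I*pi/3) + exp(-2*I*pi/3) = 0.)
Dividing by |G| = 8 gives 0/8 = 0, matching the row-orthogonality relation <chi_5, chi_7> = [chi_5 = chi_7].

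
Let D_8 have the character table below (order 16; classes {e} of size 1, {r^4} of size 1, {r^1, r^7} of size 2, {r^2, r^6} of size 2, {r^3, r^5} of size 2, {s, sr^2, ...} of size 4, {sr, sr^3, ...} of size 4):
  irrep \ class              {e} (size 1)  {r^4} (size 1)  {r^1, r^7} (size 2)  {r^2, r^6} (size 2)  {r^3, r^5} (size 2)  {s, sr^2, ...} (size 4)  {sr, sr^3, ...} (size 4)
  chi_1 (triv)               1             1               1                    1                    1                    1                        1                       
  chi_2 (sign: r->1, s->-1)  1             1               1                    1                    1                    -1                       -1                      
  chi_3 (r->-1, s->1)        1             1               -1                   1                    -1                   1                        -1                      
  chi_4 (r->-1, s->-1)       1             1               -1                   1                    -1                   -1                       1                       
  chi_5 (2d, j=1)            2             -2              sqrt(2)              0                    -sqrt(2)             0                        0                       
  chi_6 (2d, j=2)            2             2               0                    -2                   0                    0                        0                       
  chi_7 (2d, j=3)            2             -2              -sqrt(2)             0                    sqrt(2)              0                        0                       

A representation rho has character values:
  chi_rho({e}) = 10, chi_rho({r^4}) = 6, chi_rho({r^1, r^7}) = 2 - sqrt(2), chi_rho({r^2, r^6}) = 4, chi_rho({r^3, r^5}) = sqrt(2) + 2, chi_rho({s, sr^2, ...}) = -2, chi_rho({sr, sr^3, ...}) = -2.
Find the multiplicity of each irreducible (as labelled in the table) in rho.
Multiplicities: chi_1: 1, chi_2: 3, chi_3: 1, chi_4: 1, chi_5: 0, chi_6: 1, chi_7: 1.

Solution. Use <chi_rho, chi> = (1/|G|) sum_C |C| * chi_rho(C) * conj(chi(C)) with |G| = 16 for each irreducible chi in the table:
  <chi_rho, chi_1> = (1/16)[1*(10)*conj(1) + 1*(6)*conj(1) + 2*(2 - sqrt(2))*conj(1) + 2*(4)*conj(1) + 2*(sqrt(2) + 2)*conj(1) + 4*(-2)*conj(1) + 4*(-2)*conj(1)]
      = (1/16)[(10) + (6) + (4 - 2*sqrt(2)) + (8) + (2*sqrt(2) + 4) + (-8) + (-8)] = 16/16 = 1
  <chi_rho, chi_2> = (1/16)[1*(10)*conj(1) + 1*(6)*conj(1) + 2*(2 - sqrt(2))*conj(1) + 2*(4)*conj(1) + 2*(sqrt(2) + 2)*conj(1) + 4*(-2)*conj(-1) + 4*(-2)*conj(-1)]
      = (1/16)[(10) + (6) + (4 - 2*sqrt(2)) + (8) + (2*sqrt(2) + 4) + (8) + (8)] = 48/16 = 3
  <chi_rho, chi_3> = (1/16)[1*(10)*conj(1) + 1*(6)*conj(1) + 2*(2 - sqrt(2))*conj(-1) + 2*(4)*conj(1) + 2*(sqrt(2) + 2)*conj(-1) + 4*(-2)*conj(1) + 4*(-2)*conj(-1)]
      = (1/16)[(10) + (6) + (-4 + 2*sqrt(2)) + (8) + (-4 - 2*sqrt(2)) + (-8) + (8)] = 16/16 = 1
  <chi_rho, chi_4> = (1/16)[1*(10)*conj(1) + 1*(6)*conj(1) + 2*(2 - sqrt(2))*conj(-1) + 2*(4)*conj(1) + 2*(sqrt(2) + 2)*conj(-1) + 4*(-2)*conj(-1) + 4*(-2)*conj(1)]
      = (1/16)[(10) + (6) + (-4 + 2*sqrt(2)) + (8) + (-4 - 2*sqrt(2)) + (8) + (-8)] = 16/16 = 1
  <chi_rho, chi_5> = (1/16)[1*(10)*conj(2) + 1*(6)*conj(-2) + 2*(2 - sqrt(2))*conj(sqrt(2)) + 2*(4)*conj(0) + 2*(sqrt(2) + 2)*conj(-sqrt(2)) + 4*(-2)*conj(0) + 4*(-2)*conj(0)]
      = (1/16)[(20) + (-12) + (-4 + 4*sqrt(2)) + (0) + (-4*sqrt(2) - 4) + (0) + (0)] = 0/16 = 0
  <chi_rho, chi_6> = (1/16)[1*(10)*conj(2) + 1*(6)*conj(2) + 2*(2 - sqrt(2))*conj(0) + 2*(4)*conj(-2) + 2*(sqrt(2) + 2)*conj(0) + 4*(-2)*conj(0) + 4*(-2)*conj(0)]
      = (1/16)[(20) + (12) + (0) + (-16) + (0) + (0) + (0)] = 16/16 = 1
  <chi_rho, chi_7> = (1/16)[1*(10)*conj(2) + 1*(6)*conj(-2) + 2*(2 - sqrt(2))*conj(-sqrt(2)) + 2*(4)*conj(0) + 2*(sqrt(2) + 2)*conj(sqrt(2)) + 4*(-2)*conj(0) + 4*(-2)*conj(0)]
      = (1/16)[(20) + (-12) + (4 - 4*sqrt(2)) + (0) + (4 + 4*sqrt(2)) + (0) + (0)] = 16/16 = 1
Dimension check: dim(rho) = sum (mult * dim) = 1*1 + 3*1 + 1*1 + 1*1 + 0*2 + 1*2 + 1*2 = 10 = chi_rho(e) = 10.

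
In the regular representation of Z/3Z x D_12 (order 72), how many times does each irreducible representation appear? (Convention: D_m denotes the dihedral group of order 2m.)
Each irreducible V_i of dimension d_i appears with multiplicity d_i, i.e. rho_reg = (direct sum over all irreducibles V_i) d_i V_i. The irreducible dimensions for Z/3Z x D_12 are 1, 1, 1, 1, 1, 1, 1, 1, 1, 1, 1, 1, 2, 2, 2, 2, 2, 2, 2, 2, 2, 2, 2, 2, 2, 2, 2: 12 irreducibles of dimension 1, each with multiplicity 1; 15 irreducibles of dimension 2, each with multiplicity 2. Total dimension 12*1*1 + 15*2*2 = 72 = |G|.

General theorem: in the regular representation of a finite group G, each irreducible appears with multiplicity equal to its dimension. Check: dim(rho_reg) = sum d_i^2 = 1 + 1 + 1 + 1 + 1 + 1 + 1 + 1 + 1 + 1 + 1 + 1 + 4 + 4 + 4 + 4 + 4 + 4 + 4 + 4 + 4 + 4 + 4 + 4 + 4 + 4 + 4 = 72 = |G|.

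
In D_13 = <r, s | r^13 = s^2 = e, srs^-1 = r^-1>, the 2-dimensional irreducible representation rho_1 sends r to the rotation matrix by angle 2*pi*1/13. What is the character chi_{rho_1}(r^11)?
chi_{rho_1}(r^11) = 2*cos(2*pi*1*11/13) = 2*cos(4*pi/13)

Derivation: rho_1(r^11) is rotation by angle 2*pi*1*11/13, whose trace is 2*cos(2*pi*1*11/13) = 2*cos(4*pi/13).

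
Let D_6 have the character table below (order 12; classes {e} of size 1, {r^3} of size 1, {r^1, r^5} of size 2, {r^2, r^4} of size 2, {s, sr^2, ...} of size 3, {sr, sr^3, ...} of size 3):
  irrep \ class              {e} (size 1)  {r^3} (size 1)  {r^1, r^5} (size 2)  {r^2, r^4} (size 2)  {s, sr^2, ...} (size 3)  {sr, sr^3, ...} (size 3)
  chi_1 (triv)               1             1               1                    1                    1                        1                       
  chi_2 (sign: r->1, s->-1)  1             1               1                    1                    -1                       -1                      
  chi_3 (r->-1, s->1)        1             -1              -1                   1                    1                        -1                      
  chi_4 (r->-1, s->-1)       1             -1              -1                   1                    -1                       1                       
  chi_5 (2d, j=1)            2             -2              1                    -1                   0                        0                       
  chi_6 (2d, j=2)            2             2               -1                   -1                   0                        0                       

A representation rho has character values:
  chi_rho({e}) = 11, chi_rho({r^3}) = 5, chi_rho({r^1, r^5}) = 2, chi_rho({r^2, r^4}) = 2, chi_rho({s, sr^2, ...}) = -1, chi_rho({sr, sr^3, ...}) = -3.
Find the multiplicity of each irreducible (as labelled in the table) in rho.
Multiplicities: chi_1: 1, chi_2: 3, chi_3: 1, chi_4: 0, chi_5: 1, chi_6: 2.

Solution. Use <chi_rho, chi> = (1/|G|) sum_C |C| * chi_rho(C) * conj(chi(C)) with |G| = 12 for each irreducible chi in the table:
  <chi_rho, chi_1> = (1/12)[1*(11)*conj(1) + 1*(5)*conj(1) + 2*(2)*conj(1) + 2*(2)*conj(1) + 3*(-1)*conj(1) + 3*(-3)*conj(1)]
      = (1/12)[(11) + (5) + (4) + (4) + (-3) + (-9)] = 12/12 = 1
  <chi_rho, chi_2> = (1/12)[1*(11)*conj(1) + 1*(5)*conj(1) + 2*(2)*conj(1) + 2*(2)*conj(1) + 3*(-1)*conj(-1) + 3*(-3)*conj(-1)]
      = (1/12)[(11) + (5) + (4) + (4) + (3) + (9)] = 36/12 = 3
  <chi_rho, chi_3> = (1/12)[1*(11)*conj(1) + 1*(5)*conj(-1) + 2*(2)*conj(-1) + 2*(2)*conj(1) + 3*(-1)*conj(1) + 3*(-3)*conj(-1)]
      = (1/12)[(11) + (-5) + (-4) + (4) + (-3) + (9)] = 12/12 = 1
  <chi_rho, chi_4> = (1/12)[1*(11)*conj(1) + 1*(5)*conj(-1) + 2*(2)*conj(-1) + 2*(2)*conj(1) + 3*(-1)*conj(-1) + 3*(-3)*conj(1)]
      = (1/12)[(11) + (-5) + (-4) + (4) + (3) + (-9)] = 0/12 = 0
  <chi_rho, chi_5> = (1/12)[1*(11)*conj(2) + 1*(5)*conj(-2) + 2*(2)*conj(1) + 2*(2)*conj(-1) + 3*(-1)*conj(0) + 3*(-3)*conj(0)]
      = (1/12)[(22) + (-10) + (4) + (-4) + (0) + (0)] = 12/12 = 1
  <chi_rho, chi_6> = (1/12)[1*(11)*conj(2) + 1*(5)*conj(2) + 2*(2)*conj(-1) + 2*(2)*conj(-1) + 3*(-1)*conj(0) + 3*(-3)*conj(0)]
      = (1/12)[(22) + (10) + (-4) + (-4) + (0) + (0)] = 24/12 = 2
Dimension check: dim(rho) = sum (mult * dim) = 1*1 + 3*1 + 1*1 + 0*1 + 1*2 + 2*2 = 11 = chi_rho(e) = 11.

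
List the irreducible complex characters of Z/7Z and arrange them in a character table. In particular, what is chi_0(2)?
Character table of Z/7Z (irreps indexed chi_0,...,chi_6 with chi_k(m) = zeta_7^(k*m), zeta_7 = exp(2*pi*i/7)):
  irrep \ class  {0} (size 1)  {1} (size 1)    {2} (size 1)    {3} (size 1)    {4} (size 1)    {5} (size 1)    {6} (size 1)  
  chi_0          1             1               1               1               1               1               1             
  chi_1          1             exp(2*I*pi/7)   exp(4*I*pi/7)   exp(6*I*pi/7)   exp(-6*I*pi/7)  exp(-4*I*pi/7)  exp(-2*I*pi/7)
  chi_2          1             exp(4*I*pi/7)   exp(-6*I*pi/7)  exp(-2*I*pi/7)  exp(2*I*pi/7)   exp(6*I*pi/7)   exp(-4*I*pi/7)
  chi_3          1             exp(6*I*pi/7)   exp(-2*I*pi/7)  exp(4*I*pi/7)   exp(-4*I*pi/7)  exp(2*I*pi/7)   exp(-6*I*pi/7)
  chi_4          1             exp(-6*I*pi/7)  exp(2*I*pi/7)   exp(-4*I*pi/7)  exp(4*I*pi/7)   exp(-2*I*pi/7)  exp(6*I*pi/7) 
  chi_5          1             exp(-4*I*pi/7)  exp(6*I*pi/7)   exp(2*I*pi/7)   exp(-2*I*pi/7)  exp(-6*I*pi/7)  exp(4*I*pi/7) 
  chi_6          1             exp(-2*I*pi/7)  exp(-4*I*pi/7)  exp(-6*I*pi/7)  exp(6*I*pi/7)   exp(4*I*pi/7)   exp(2*I*pi/7) 

Spot check: chi_0(2) = zeta_7^(0*2) = zeta_7^0 = 1.

Explanation: Z/7Z is abelian, so all 7 irreducible complex representations are 1-dimensional. They are given by chi_k(m) = zeta_7^(k*m) for k = 0,...,6. Row orthogonality: sum_m chi_k(m) conj(chi_l(m)) = 7 * [k = l].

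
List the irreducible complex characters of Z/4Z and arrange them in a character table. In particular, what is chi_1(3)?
Character table of Z/4Z (irreps indexed chi_0,...,chi_3 with chi_k(m) = zeta_4^(k*m), zeta_4 = exp(2*pi*i/4)):
  irrep \ class  {0} (size 1)  {1} (size 1)  {2} (size 1)  {3} (size 1)
  chi_0          1             1             1             1           
  chi_1          1             I             -1            -I          
  chi_2          1             -1            1             -1          
  chi_3          1             -I            -1            I           

Spot check: chi_1(3) = zeta_4^(1*3) = zeta_4^3 = -I.

Argument: Z/4Z is abelian, so all 4 irreducible complex representations are 1-dimensional. They are given by chi_k(m) = zeta_4^(k*m) for k = 0,...,3. Row orthogonality: sum_m chi_k(m) conj(chi_l(m)) = 4 * [k = l].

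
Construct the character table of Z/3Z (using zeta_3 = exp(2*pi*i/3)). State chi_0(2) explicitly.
Character table of Z/3Z (irreps indexed chi_0,...,chi_2 with chi_k(m) = zeta_3^(k*m), zeta_3 = exp(2*pi*i/3)):
  irrep \ class  {0} (size 1)  {1} (size 1)    {2} (size 1)  
  chi_0          1             1               1             
  chi_1          1             exp(2*I*pi/3)   exp(-2*I*pi/3)
  chi_2          1             exp(-2*I*pi/3)  exp(2*I*pi/3) 

Spot check: chi_0(2) = zeta_3^(0*2) = zeta_3^0 = 1.

Why: Z/3Z is abelian, so all 3 irreducible complex representations are 1-dimensional. They are given by chi_k(m) = zeta_3^(k*m) for k = 0,...,2. Row orthogonality: sum_m chi_k(m) conj(chi_l(m)) = 3 * [k = l].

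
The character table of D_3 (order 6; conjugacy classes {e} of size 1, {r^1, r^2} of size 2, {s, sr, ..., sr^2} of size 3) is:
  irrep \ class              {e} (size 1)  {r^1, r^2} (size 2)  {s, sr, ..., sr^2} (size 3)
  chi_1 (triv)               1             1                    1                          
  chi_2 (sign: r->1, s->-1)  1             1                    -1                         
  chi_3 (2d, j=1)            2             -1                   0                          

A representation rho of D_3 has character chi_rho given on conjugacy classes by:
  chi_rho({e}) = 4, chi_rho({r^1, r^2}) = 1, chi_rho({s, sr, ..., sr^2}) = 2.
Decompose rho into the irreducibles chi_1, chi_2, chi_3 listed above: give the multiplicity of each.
Multiplicities: chi_1: 2, chi_2: 0, chi_3: 1.

Derivation: Use <chi_rho, chi> = (1/|G|) sum_C |C| * chi_rho(C) * conj(chi(C)) with |G| = 6 for each irreducible chi in the table:
  <chi_rho, chi_1> = (1/6)[1*(4)*conj(1) + 2*(1)*conj(1) + 3*(2)*conj(1)]
      = (1/6)[(4) + (2) + (6)] = 12/6 = 2
  <chi_rho, chi_2> = (1/6)[1*(4)*conj(1) + 2*(1)*conj(1) + 3*(2)*conj(-1)]
      = (1/6)[(4) + (2) + (-6)] = 0/6 = 0
  <chi_rho, chi_3> = (1/6)[1*(4)*conj(2) + 2*(1)*conj(-1) + 3*(2)*conj(0)]
      = (1/6)[(8) + (-2) + (0)] = 6/6 = 1
Dimension check: dim(rho) = sum (mult * dim) = 2*1 + 0*1 + 1*2 = 4 = chi_rho(e) = 4.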